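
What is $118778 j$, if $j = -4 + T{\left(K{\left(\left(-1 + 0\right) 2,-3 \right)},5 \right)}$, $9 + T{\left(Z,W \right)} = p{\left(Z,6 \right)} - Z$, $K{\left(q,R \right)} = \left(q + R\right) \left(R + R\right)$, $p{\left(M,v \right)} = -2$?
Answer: $-5345010$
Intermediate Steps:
$K{\left(q,R \right)} = 2 R \left(R + q\right)$ ($K{\left(q,R \right)} = \left(R + q\right) 2 R = 2 R \left(R + q\right)$)
$T{\left(Z,W \right)} = -11 - Z$ ($T{\left(Z,W \right)} = -9 - \left(2 + Z\right) = -11 - Z$)
$j = -45$ ($j = -4 - \left(11 + 2 \left(-3\right) \left(-3 + \left(-1 + 0\right) 2\right)\right) = -4 - \left(11 + 2 \left(-3\right) \left(-3 - 2\right)\right) = -4 - \left(11 + 2 \left(-3\right) \left(-5\right)\right) = -4 - 41 = -45$)
$118778 j = 118778 \left(-45\right) = -5345010$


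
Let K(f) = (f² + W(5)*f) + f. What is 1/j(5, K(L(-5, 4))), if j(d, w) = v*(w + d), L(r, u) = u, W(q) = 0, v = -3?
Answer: -1/75 ≈ -0.013333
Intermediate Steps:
K(f) = f + f² (K(f) = (f² + 0*f) + f = (f² + 0) + f = f² + f = f + f²)
j(d, w) = -3*d - 3*w (j(d, w) = -3*(w + d) = -3*(d + w) = -3*d - 3*w)
1/j(5, K(L(-5, 4))) = 1/(-3*5 - 12*(1 + 4)) = 1/(-15 - 12*5) = 1/(-15 - 3*20) = 1/(-15 - 60) = 1/(-75) = -1/75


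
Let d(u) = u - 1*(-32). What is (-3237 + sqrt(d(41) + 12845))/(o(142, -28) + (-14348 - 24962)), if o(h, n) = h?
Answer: 1079/13056 - sqrt(12918)/39168 ≈ 0.079742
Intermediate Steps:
d(u) = 32 + u (d(u) = u + 32 = 32 + u)
(-3237 + sqrt(d(41) + 12845))/(o(142, -28) + (-14348 - 24962)) = (-3237 + sqrt((32 + 41) + 12845))/(142 + (-14348 - 24962)) = (-3237 + sqrt(73 + 12845))/(142 - 39310) = (-3237 + sqrt(12918))/(-39168) = (-3237 + sqrt(12918))*(-1/39168) = 1079/13056 - sqrt(12918)/39168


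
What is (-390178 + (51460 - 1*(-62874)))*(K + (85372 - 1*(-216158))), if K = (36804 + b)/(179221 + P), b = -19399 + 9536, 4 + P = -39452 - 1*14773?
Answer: -866353932881887/10416 ≈ -8.3175e+10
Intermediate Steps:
P = -54229 (P = -4 + (-39452 - 1*14773) = -4 + (-39452 - 14773) = -4 - 54225 = -54229)
b = -9863
K = 26941/124992 (K = (36804 - 9863)/(179221 - 54229) = 26941/124992 ≈ 0.21554)
(-390178 + (51460 - 1*(-62874)))*(K + (85372 - 1*(-216158))) = (-390178 + (51460 - 1*(-62874)))*(26941/124992 + (85372 - 1*(-216158))) = (-390178 + (51460 + 62874))*(26941/124992 + (85372 + 216158)) = (-390178 + 114334)*(26941/124992 + 301530) = -275844*37688864701/124992 = -866353932881887/10416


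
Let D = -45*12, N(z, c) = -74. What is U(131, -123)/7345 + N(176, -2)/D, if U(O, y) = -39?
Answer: 4019/30510 ≈ 0.13173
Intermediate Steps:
D = -540
U(131, -123)/7345 + N(176, -2)/D = -39/7345 - 74/(-540) = -39*1/7345 - 74*(-1/540) = -3/565 + 37/270 = 4019/30510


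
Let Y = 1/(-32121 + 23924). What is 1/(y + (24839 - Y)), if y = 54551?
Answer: 8197/650759831 ≈ 1.2596e-5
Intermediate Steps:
Y = -1/8197 (Y = 1/(-8197) = -1/8197 ≈ -0.00012200)
1/(y + (24839 - Y)) = 1/(54551 + (24839 - 1*(-1/8197))) = 1/(54551 + (24839 + 1/8197)) = 1/(54551 + 203605284/8197) = 1/(650759831/8197) = 8197/650759831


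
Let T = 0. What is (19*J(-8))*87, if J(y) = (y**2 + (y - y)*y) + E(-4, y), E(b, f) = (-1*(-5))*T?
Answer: 105792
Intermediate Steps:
E(b, f) = 0 (E(b, f) = -1*(-5)*0 = 5*0 = 0)
J(y) = y**2 (J(y) = (y**2 + (y - y)*y) + 0 = (y**2 + 0*y) + 0 = (y**2 + 0) + 0 = y**2 + 0 = y**2)
(19*J(-8))*87 = (19*(-8)**2)*87 = (19*64)*87 = 1216*87 = 105792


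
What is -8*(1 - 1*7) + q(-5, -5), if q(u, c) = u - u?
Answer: 48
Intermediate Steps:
q(u, c) = 0
-8*(1 - 1*7) + q(-5, -5) = -8*(1 - 1*7) + 0 = -8*(1 - 7) + 0 = -8*(-6) + 0 = 48 + 0 = 48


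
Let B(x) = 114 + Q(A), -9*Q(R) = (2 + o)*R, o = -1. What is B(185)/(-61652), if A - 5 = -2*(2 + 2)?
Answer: -343/184956 ≈ -0.0018545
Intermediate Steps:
A = -3 (A = 5 - 2*(2 + 2) = 5 - 2*4 = 5 - 8 = -3)
Q(R) = -R/9 (Q(R) = -(2 - 1)*R/9 = -R/9)
B(x) = 343/3 (B(x) = 114 - ⅑*(-3) = 114 + ⅓ = 343/3)
B(185)/(-61652) = (343/3)/(-61652) = (343/3)*(-1/61652) = -343/184956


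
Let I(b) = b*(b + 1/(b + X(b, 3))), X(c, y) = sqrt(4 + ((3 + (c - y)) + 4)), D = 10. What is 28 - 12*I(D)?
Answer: -48652/41 + 180*sqrt(2)/41 ≈ -1180.4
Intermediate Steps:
X(c, y) = sqrt(11 + c - y) (X(c, y) = sqrt(4 + ((3 + c - y) + 4)) = sqrt(4 + (7 + c - y)) = sqrt(11 + c - y))
I(b) = b*(b + 1/(b + sqrt(8 + b))) (I(b) = b*(b + 1/(b + sqrt(11 + b - 1*3))) = b*(b + 1/(b + sqrt(11 + b - 3))) = b*(b + 1/(b + sqrt(8 + b))))
28 - 12*I(D) = 28 - 120*(1 + 10**2 + 10*sqrt(8 + 10))/(10 + sqrt(8 + 10)) = 28 - 120*(1 + 100 + 10*sqrt(18))/(10 + sqrt(18)) = 28 - 120*(1 + 100 + 10*(3*sqrt(2)))/(10 + 3*sqrt(2)) = 28 - 120*(1 + 100 + 30*sqrt(2))/(10 + 3*sqrt(2)) = 28 - 120*(101 + 30*sqrt(2))/(10 + 3*sqrt(2))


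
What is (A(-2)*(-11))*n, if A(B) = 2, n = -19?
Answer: 418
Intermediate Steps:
(A(-2)*(-11))*n = (2*(-11))*(-19) = -22*(-19) = 418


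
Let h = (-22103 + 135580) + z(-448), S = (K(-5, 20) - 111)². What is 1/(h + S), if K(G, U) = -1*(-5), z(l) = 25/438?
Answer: 438/54624319 ≈ 8.0184e-6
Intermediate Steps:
z(l) = 25/438 (z(l) = 25*(1/438) = 25/438)
K(G, U) = 5
S = 11236 (S = (5 - 111)² = (-106)² = 11236)
h = 49702951/438 (h = (-22103 + 135580) + 25/438 = 113477 + 25/438 = 49702951/438 ≈ 1.1348e+5)
1/(h + S) = 1/(49702951/438 + 11236) = 1/(54624319/438) = 438/54624319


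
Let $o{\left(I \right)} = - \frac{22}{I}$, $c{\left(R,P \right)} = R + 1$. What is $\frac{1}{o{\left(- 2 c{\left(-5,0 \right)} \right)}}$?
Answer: $- \frac{4}{11} \approx -0.36364$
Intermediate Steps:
$c{\left(R,P \right)} = 1 + R$
$\frac{1}{o{\left(- 2 c{\left(-5,0 \right)} \right)}} = \frac{1}{\left(-22\right) \frac{1}{\left(-2\right) \left(1 - 5\right)}} = \frac{1}{\left(-22\right) \frac{1}{\left(-2\right) \left(-4\right)}} = \frac{1}{\left(-22\right) \frac{1}{8}} = \frac{1}{- \frac{11}{4}} = - \frac{4}{11}$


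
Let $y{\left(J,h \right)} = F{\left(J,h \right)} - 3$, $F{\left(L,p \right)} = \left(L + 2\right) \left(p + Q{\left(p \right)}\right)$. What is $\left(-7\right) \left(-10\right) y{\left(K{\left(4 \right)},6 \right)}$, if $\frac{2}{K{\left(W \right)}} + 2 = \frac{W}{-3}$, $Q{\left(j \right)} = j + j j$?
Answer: $4494$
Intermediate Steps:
$Q{\left(j \right)} = j + j^{2}$
$F{\left(L,p \right)} = \left(2 + L\right) \left(p + p \left(1 + p\right)\right)$ ($F{\left(L,p \right)} = \left(L + 2\right) \left(p + p \left(1 + p\right)\right) = \left(2 + L\right) \left(p + p \left(1 + p\right)\right)$)
$K{\left(W \right)} = \frac{2}{-2 - \frac{W}{3}}$ ($K{\left(W \right)} = \frac{2}{-2 + \frac{W}{-3}} = \frac{2}{-2 + W \left(- \frac{1}{3}\right)} = \frac{2}{-2 - \frac{W}{3}}$)
$y{\left(J,h \right)} = -3 + h \left(4 + J + 2 h + J \left(1 + h\right)\right)$ ($y{\left(J,h \right)} = h \left(4 + J + 2 h + J \left(1 + h\right)\right) - 3 = -3 + h \left(4 + J + 2 h + J \left(1 + h\right)\right)$)
$\left(-7\right) \left(-10\right) y{\left(K{\left(4 \right)},6 \right)} = \left(-7\right) \left(-10\right) \left(-3 + 2 \cdot 6^{2} + 4 \cdot 6 + - \frac{6}{6 + 4} \cdot 6^{2} + 2 \left(- \frac{6}{6 + 4}\right) 6\right) = 70 \left(-3 + 2 \cdot 36 + 24 + - \frac{6}{10} \cdot 36 + 2 \left(- \frac{6}{10}\right) 6\right) = 70 \left(-3 + 72 + 24 + \left(-6\right) \frac{1}{10} \cdot 36 + 2 \left(\left(-6\right) \frac{1}{10}\right) 6\right) = 70 \left(-3 + 72 + 24 - \frac{108}{5} + 2 \left(- \frac{3}{5}\right) 6\right) = 70 \left(-3 + 72 + 24 - \frac{108}{5} - \frac{36}{5}\right) = 70 \cdot \frac{321}{5} = 4494$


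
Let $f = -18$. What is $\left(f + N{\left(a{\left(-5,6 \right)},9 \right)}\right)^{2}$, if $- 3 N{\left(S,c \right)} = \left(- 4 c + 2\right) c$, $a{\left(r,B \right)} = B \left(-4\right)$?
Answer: $7056$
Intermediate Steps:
$a{\left(r,B \right)} = - 4 B$
$N{\left(S,c \right)} = - \frac{c \left(2 - 4 c\right)}{3}$ ($N{\left(S,c \right)} = - \frac{\left(- 4 c + 2\right) c}{3} = - \frac{\left(2 - 4 c\right) c}{3} = - \frac{c \left(2 - 4 c\right)}{3}$)
$\left(f + N{\left(a{\left(-5,6 \right)},9 \right)}\right)^{2} = \left(-18 + \frac{2}{3} \cdot 9 \left(-1 + 2 \cdot 9\right)\right)^{2} = \left(-18 + \frac{2}{3} \cdot 9 \left(-1 + 18\right)\right)^{2} = \left(-18 + \frac{2}{3} \cdot 9 \cdot 17\right)^{2} = \left(-18 + 102\right)^{2} = 84^{2} = 7056$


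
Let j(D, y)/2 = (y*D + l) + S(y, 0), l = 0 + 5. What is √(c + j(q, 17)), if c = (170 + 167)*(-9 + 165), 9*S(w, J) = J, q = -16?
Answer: 21*√118 ≈ 228.12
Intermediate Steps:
S(w, J) = J/9
l = 5
j(D, y) = 10 + 2*D*y (j(D, y) = 2*((y*D + 5) + (⅑)*0) = 2*((D*y + 5) + 0) = 2*((5 + D*y) + 0) = 2*(5 + D*y) = 10 + 2*D*y)
c = 52572 (c = 337*156 = 52572)
√(c + j(q, 17)) = √(52572 + (10 + 2*(-16)*17)) = √(52572 + (10 - 544)) = √(52572 - 534) = √52038 = 21*√118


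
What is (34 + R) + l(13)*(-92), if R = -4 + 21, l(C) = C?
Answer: -1145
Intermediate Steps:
R = 17
(34 + R) + l(13)*(-92) = (34 + 17) + 13*(-92) = 51 - 1196 = -1145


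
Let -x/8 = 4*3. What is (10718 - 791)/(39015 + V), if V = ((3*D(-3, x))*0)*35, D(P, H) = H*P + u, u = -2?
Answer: 1103/4335 ≈ 0.25444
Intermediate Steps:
x = -96 (x = -32*3 = -8*12 = -96)
D(P, H) = -2 + H*P (D(P, H) = H*P - 2 = -2 + H*P)
V = 0 (V = ((3*(-2 - 96*(-3)))*0)*35 = ((3*(-2 + 288))*0)*35 = ((3*286)*0)*35 = (858*0)*35 = 0*35 = 0)
(10718 - 791)/(39015 + V) = (10718 - 791)/(39015 + 0) = 9927/39015 = 9927*(1/39015) = 1103/4335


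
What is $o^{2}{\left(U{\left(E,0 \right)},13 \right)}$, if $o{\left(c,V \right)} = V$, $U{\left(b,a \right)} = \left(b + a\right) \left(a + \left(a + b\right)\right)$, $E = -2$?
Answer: $169$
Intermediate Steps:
$U{\left(b,a \right)} = \left(a + b\right) \left(b + 2 a\right)$
$o^{2}{\left(U{\left(E,0 \right)},13 \right)} = 13^{2} = 169$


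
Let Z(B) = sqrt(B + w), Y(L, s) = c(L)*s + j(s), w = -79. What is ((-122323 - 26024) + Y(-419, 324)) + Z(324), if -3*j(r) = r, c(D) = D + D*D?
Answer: 56597553 + 7*sqrt(5) ≈ 5.6598e+7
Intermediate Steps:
c(D) = D + D**2
j(r) = -r/3
Y(L, s) = -s/3 + L*s*(1 + L) (Y(L, s) = (L*(1 + L))*s - s/3 = L*s*(1 + L) - s/3 = -s/3 + L*s*(1 + L))
Z(B) = sqrt(-79 + B) (Z(B) = sqrt(B - 79) = sqrt(-79 + B))
((-122323 - 26024) + Y(-419, 324)) + Z(324) = ((-122323 - 26024) + 324*(-1/3 - 419*(1 - 419))) + sqrt(-79 + 324) = (-148347 + 324*(-1/3 - 419*(-418))) + sqrt(245) = (-148347 + 324*(-1/3 + 175142)) + 7*sqrt(5) = (-148347 + 324*(525425/3)) + 7*sqrt(5) = (-148347 + 56745900) + 7*sqrt(5) = 56597553 + 7*sqrt(5)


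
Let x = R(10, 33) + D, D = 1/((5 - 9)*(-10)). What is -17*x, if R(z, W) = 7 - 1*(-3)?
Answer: -6817/40 ≈ -170.43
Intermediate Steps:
R(z, W) = 10 (R(z, W) = 7 + 3 = 10)
D = 1/40 (D = 1/(-4*(-10)) = 1/40 ≈ 0.025000)
x = 401/40 (x = 10 + 1/40 = 401/40 ≈ 10.025)
-17*x = -17*401/40 = -6817/40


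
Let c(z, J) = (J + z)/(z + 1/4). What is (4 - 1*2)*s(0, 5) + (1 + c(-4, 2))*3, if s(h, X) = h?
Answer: 23/5 ≈ 4.6000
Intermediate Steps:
c(z, J) = (J + z)/(¼ + z) (c(z, J) = (J + z)/(z + ¼) = (J + z)/(¼ + z))
(4 - 1*2)*s(0, 5) + (1 + c(-4, 2))*3 = (4 - 1*2)*0 + (1 + 4*(2 - 4)/(1 + 4*(-4)))*3 = (4 - 2)*0 + (1 + 4*(-2)/(1 - 16))*3 = 2*0 + (1 + 4*(-2)/(-15))*3 = 0 + (1 + 4*(-1/15)*(-2))*3 = 0 + (1 + 8/15)*3 = 0 + (23/15)*3 = 0 + 23/5 = 23/5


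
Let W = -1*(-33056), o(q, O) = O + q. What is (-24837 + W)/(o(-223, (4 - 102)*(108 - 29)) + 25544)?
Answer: 8219/17579 ≈ 0.46755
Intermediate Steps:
W = 33056
(-24837 + W)/(o(-223, (4 - 102)*(108 - 29)) + 25544) = (-24837 + 33056)/(((4 - 102)*(108 - 29) - 223) + 25544) = 8219/((-98*79 - 223) + 25544) = 8219/((-7742 - 223) + 25544) = 8219/(-7965 + 25544) = 8219/17579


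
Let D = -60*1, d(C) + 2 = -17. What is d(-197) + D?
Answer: -79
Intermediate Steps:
d(C) = -19 (d(C) = -2 - 17 = -19)
D = -60
d(-197) + D = -19 - 60 = -79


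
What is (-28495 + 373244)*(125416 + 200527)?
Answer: 112368523307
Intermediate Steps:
(-28495 + 373244)*(125416 + 200527) = 344749*325943 = 112368523307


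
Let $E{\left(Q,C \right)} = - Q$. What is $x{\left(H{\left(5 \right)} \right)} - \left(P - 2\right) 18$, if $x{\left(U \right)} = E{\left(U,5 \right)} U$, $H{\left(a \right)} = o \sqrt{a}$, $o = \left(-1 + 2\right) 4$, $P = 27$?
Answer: $-530$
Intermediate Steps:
$o = 4$ ($o = 1 \cdot 4 = 4$)
$H{\left(a \right)} = 4 \sqrt{a}$
$x{\left(U \right)} = - U^{2}$ ($x{\left(U \right)} = - U U = - U^{2}$)
$x{\left(H{\left(5 \right)} \right)} - \left(P - 2\right) 18 = - \left(4 \sqrt{5}\right)^{2} - \left(27 - 2\right) 18 = \left(-1\right) 80 - 25 \cdot 18 = -80 - 450 = -530$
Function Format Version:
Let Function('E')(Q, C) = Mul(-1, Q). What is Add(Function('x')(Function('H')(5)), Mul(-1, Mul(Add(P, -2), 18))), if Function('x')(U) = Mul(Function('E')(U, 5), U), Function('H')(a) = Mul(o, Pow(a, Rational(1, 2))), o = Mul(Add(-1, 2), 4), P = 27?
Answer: -530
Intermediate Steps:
o = 4 (o = Mul(1, 4) = 4)
Function('H')(a) = Mul(4, Pow(a, Rational(1, 2)))
Function('x')(U) = Mul(-1, Pow(U, 2)) (Function('x')(U) = Mul(Mul(-1, U), U) = Mul(-1, Pow(U, 2)))
Add(Function('x')(Function('H')(5)), Mul(-1, Mul(Add(P, -2), 18))) = Add(Mul(-1, Pow(Mul(4, Pow(5, Rational(1, 2))), 2)), Mul(-1, Mul(Add(27, -2), 18))) = Add(Mul(-1, 80), Mul(-1, Mul(25, 18))) = Add(-80, Mul(-1, 450)) = Add(-80, -450) = -530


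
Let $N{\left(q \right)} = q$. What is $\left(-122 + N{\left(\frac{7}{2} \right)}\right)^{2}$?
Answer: $\frac{56169}{4} \approx 14042.0$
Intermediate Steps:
$\left(-122 + N{\left(\frac{7}{2} \right)}\right)^{2} = \left(-122 + \frac{7}{2}\right)^{2} = \left(- \frac{237}{2}\right)^{2} = \frac{56169}{4}$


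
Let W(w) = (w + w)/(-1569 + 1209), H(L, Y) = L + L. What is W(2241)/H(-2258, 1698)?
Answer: 249/90320 ≈ 0.0027569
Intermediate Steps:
H(L, Y) = 2*L
W(w) = -w/180 (W(w) = (2*w)/(-360) = (2*w)*(-1/360) = -w/180)
W(2241)/H(-2258, 1698) = (-1/180*2241)/((2*(-2258))) = -249/20/(-4516) = -249/20*(-1/4516) = 249/90320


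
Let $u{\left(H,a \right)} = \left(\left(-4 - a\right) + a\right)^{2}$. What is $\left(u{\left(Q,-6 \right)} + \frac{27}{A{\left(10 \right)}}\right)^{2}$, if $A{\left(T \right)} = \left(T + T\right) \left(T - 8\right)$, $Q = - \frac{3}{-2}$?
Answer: $\frac{444889}{1600} \approx 278.06$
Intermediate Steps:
$Q = \frac{3}{2}$ ($Q = \left(-3\right) \left(- \frac{1}{2}\right) = \frac{3}{2} \approx 1.5$)
$A{\left(T \right)} = 2 T \left(-8 + T\right)$
$u{\left(H,a \right)} = 16$ ($u{\left(H,a \right)} = \left(-4\right)^{2} = 16$)
$\left(u{\left(Q,-6 \right)} + \frac{27}{A{\left(10 \right)}}\right)^{2} = \left(16 + \frac{27}{2 \cdot 10 \left(-8 + 10\right)}\right)^{2} = \left(16 + \frac{27}{2 \cdot 10 \cdot 2}\right)^{2} = \left(16 + \frac{27}{40}\right)^{2} = \left(\frac{667}{40}\right)^{2} = \frac{444889}{1600}$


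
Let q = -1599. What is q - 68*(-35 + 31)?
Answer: -1327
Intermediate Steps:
q - 68*(-35 + 31) = -1599 - 68*(-35 + 31) = -1599 - 68*(-4) = -1599 + 272 = -1327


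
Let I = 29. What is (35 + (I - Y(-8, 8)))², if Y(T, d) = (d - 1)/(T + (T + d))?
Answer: 269361/64 ≈ 4208.8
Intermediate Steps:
Y(T, d) = (-1 + d)/(d + 2*T)
(35 + (I - Y(-8, 8)))² = (35 + (29 - (-1 + 8)/(8 + 2*(-8))))² = (35 + (29 - 7/(8 - 16)))² = (35 + (29 - 7/(-8)))² = (35 + (29 - (-1)*7/8))² = (35 + (29 - 1*(-7/8)))² = (35 + (29 + 7/8))² = (35 + 239/8)² = (519/8)² = 269361/64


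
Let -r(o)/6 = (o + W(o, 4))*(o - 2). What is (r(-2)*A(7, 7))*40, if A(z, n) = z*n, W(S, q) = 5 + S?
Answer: 47040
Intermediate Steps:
A(z, n) = n*z
r(o) = -6*(-2 + o)*(5 + 2*o) (r(o) = -6*(o + (5 + o))*(o - 2) = -6*(5 + 2*o)*(-2 + o) = -6*(-2 + o)*(5 + 2*o))
(r(-2)*A(7, 7))*40 = ((60 - 12*(-2)² - 6*(-2))*(7*7))*40 = ((60 - 12*4 + 12)*49)*40 = ((60 - 48 + 12)*49)*40 = (24*49)*40 = 1176*40 = 47040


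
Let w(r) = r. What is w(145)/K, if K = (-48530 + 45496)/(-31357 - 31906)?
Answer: 223735/74 ≈ 3023.4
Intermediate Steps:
K = 74/1543 (K = -3034/(-63263) = -3034*(-1/63263) = 74/1543 ≈ 0.047958)
w(145)/K = 145/(74/1543) = 145*(1543/74) = 223735/74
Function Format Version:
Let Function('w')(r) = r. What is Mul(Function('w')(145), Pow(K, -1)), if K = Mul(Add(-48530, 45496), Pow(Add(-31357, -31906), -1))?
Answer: Rational(223735, 74) ≈ 3023.4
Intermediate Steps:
K = Rational(74, 1543) (K = Mul(-3034, Pow(-63263, -1)) = Mul(-3034, Rational(-1, 63263)) = Rational(74, 1543) ≈ 0.047958)
Mul(Function('w')(145), Pow(K, -1)) = Mul(145, Pow(Rational(74, 1543), -1)) = Mul(145, Rational(1543, 74)) = Rational(223735, 74)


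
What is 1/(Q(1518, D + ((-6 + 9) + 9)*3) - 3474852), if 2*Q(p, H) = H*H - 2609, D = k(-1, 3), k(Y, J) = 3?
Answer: -1/3475396 ≈ -2.8774e-7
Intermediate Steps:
D = 3
Q(p, H) = -2609/2 + H²/2 (Q(p, H) = (H*H - 2609)/2 = (H² - 2609)/2 = (-2609 + H²)/2 = -2609/2 + H²/2)
1/(Q(1518, D + ((-6 + 9) + 9)*3) - 3474852) = 1/((-2609/2 + (3 + ((-6 + 9) + 9)*3)²/2) - 3474852) = 1/((-2609/2 + (3 + (3 + 9)*3)²/2) - 3474852) = 1/((-2609/2 + (3 + 12*3)²/2) - 3474852) = 1/((-2609/2 + (3 + 36)²/2) - 3474852) = 1/((-2609/2 + (½)*39²) - 3474852) = 1/((-2609/2 + (½)*1521) - 3474852) = 1/((-2609/2 + 1521/2) - 3474852) = 1/(-544 - 3474852) = 1/(-3475396) = -1/3475396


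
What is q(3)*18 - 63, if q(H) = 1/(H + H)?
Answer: -60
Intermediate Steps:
q(H) = 1/(2*H)
q(3)*18 - 63 = ((1/2)/3)*18 - 63 = ((1/2)*(1/3))*18 - 63 = (1/6)*18 - 63 = 3 - 63 = -60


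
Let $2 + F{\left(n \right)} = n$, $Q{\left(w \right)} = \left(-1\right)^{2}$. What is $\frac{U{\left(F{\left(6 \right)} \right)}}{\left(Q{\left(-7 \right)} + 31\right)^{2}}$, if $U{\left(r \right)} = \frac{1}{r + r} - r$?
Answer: $- \frac{31}{8192} \approx -0.0037842$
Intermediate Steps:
$Q{\left(w \right)} = 1$
$F{\left(n \right)} = -2 + n$
$U{\left(r \right)} = \frac{1}{2 r} - r$
$\frac{U{\left(F{\left(6 \right)} \right)}}{\left(Q{\left(-7 \right)} + 31\right)^{2}} = \frac{\frac{1}{2 \left(-2 + 6\right)} - \left(-2 + 6\right)}{\left(1 + 31\right)^{2}} = \frac{\frac{1}{2 \cdot 4} - 4}{32^{2}} = \frac{\frac{1}{2} \cdot \frac{1}{4} - 4}{1024} = \left(\frac{1}{8} - 4\right) \frac{1}{1024} = \left(- \frac{31}{8}\right) \frac{1}{1024} = - \frac{31}{8192}$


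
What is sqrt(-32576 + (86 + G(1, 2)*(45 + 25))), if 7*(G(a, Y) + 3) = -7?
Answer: I*sqrt(32770) ≈ 181.02*I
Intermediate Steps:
G(a, Y) = -4 (G(a, Y) = -3 + (1/7)*(-7) = -3 - 1 = -4)
sqrt(-32576 + (86 + G(1, 2)*(45 + 25))) = sqrt(-32576 + (86 - 4*(45 + 25))) = sqrt(-32576 + (86 - 4*70)) = sqrt(-32576 + (86 - 280)) = sqrt(-32576 - 194) = sqrt(-32770) = I*sqrt(32770)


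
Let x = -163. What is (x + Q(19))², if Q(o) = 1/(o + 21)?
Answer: 42497361/1600 ≈ 26561.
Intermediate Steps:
Q(o) = 1/(21 + o)
(x + Q(19))² = (-163 + 1/(21 + 19))² = (-163 + 1/40)² = (-6519/40)² = 42497361/1600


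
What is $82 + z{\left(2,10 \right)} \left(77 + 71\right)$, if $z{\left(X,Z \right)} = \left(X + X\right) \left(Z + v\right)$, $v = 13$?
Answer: $13698$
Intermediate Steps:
$z{\left(X,Z \right)} = 2 X \left(13 + Z\right)$ ($z{\left(X,Z \right)} = \left(X + X\right) \left(Z + 13\right) = 2 X \left(13 + Z\right)$)
$82 + z{\left(2,10 \right)} \left(77 + 71\right) = 82 + 2 \cdot 2 \left(13 + 10\right) \left(77 + 71\right) = 82 + 2 \cdot 2 \cdot 23 \cdot 148 = 82 + 92 \cdot 148 = 82 + 13616 = 13698$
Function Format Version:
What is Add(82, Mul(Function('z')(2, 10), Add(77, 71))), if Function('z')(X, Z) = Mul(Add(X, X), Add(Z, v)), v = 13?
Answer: 13698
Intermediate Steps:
Function('z')(X, Z) = Mul(2, X, Add(13, Z)) (Function('z')(X, Z) = Mul(Add(X, X), Add(Z, 13)) = Mul(Mul(2, X), Add(13, Z)) = Mul(2, X, Add(13, Z)))
Add(82, Mul(Function('z')(2, 10), Add(77, 71))) = Add(82, Mul(Mul(2, 2, Add(13, 10)), Add(77, 71))) = Add(82, Mul(Mul(2, 2, 23), 148)) = Add(82, Mul(92, 148)) = Add(82, 13616) = 13698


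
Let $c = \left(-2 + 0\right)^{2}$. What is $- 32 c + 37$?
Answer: $-91$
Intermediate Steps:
$c = 4$ ($c = \left(-2\right)^{2} = 4$)
$- 32 c + 37 = \left(-32\right) 4 + 37 = -128 + 37 = -91$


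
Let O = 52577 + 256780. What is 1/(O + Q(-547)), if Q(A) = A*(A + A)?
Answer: 1/907775 ≈ 1.1016e-6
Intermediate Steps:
Q(A) = 2*A² (Q(A) = A*(2*A) = 2*A²)
O = 309357
1/(O + Q(-547)) = 1/(309357 + 2*(-547)²) = 1/(309357 + 2*299209) = 1/(309357 + 598418) = 1/907775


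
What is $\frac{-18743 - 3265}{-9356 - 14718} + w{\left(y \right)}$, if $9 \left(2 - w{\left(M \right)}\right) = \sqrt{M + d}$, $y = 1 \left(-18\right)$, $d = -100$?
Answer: $\frac{35078}{12037} - \frac{i \sqrt{118}}{9} \approx 2.9142 - 1.207 i$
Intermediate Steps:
$y = -18$
$w{\left(M \right)} = 2 - \frac{\sqrt{-100 + M}}{9}$ ($w{\left(M \right)} = 2 - \frac{\sqrt{M - 100}}{9} = 2 - \frac{\sqrt{-100 + M}}{9}$)
$\frac{-18743 - 3265}{-9356 - 14718} + w{\left(y \right)} = \frac{-18743 - 3265}{-9356 - 14718} + \left(2 - \frac{\sqrt{-100 - 18}}{9}\right) = - \frac{22008}{-24074} + \left(2 - \frac{\sqrt{-118}}{9}\right) = \left(-22008\right) \left(- \frac{1}{24074}\right) + \left(2 - \frac{i \sqrt{118}}{9}\right) = \frac{11004}{12037} + \left(2 - \frac{i \sqrt{118}}{9}\right) = \frac{35078}{12037} - \frac{i \sqrt{118}}{9}$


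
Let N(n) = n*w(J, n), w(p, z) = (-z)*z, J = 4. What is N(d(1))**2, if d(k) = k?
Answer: 1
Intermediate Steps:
w(p, z) = -z**2
N(n) = -n**3 (N(n) = n*(-n**2) = -n**3)
N(d(1))**2 = (-1*1**3)**2 = (-1*1)**2 = (-1)**2 = 1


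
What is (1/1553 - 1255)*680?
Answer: -1325329520/1553 ≈ -8.5340e+5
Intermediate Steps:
(1/1553 - 1255)*680 = -1949014/1553*680 = -1325329520/1553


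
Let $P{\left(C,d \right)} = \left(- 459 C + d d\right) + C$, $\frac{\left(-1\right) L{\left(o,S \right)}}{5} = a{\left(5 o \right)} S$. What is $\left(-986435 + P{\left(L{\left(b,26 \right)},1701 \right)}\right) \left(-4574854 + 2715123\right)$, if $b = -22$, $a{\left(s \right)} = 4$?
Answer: $-3989357321106$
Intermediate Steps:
$L{\left(o,S \right)} = - 20 S$ ($L{\left(o,S \right)} = - 5 \cdot 4 S = - 20 S$)
$P{\left(C,d \right)} = d^{2} - 458 C$ ($P{\left(C,d \right)} = \left(- 459 C + d^{2}\right) + C = \left(d^{2} - 459 C\right) + C = d^{2} - 458 C$)
$\left(-986435 + P{\left(L{\left(b,26 \right)},1701 \right)}\right) \left(-4574854 + 2715123\right) = \left(-986435 + \left(1701^{2} - 458 \left(\left(-20\right) 26\right)\right)\right) \left(-4574854 + 2715123\right) = \left(-986435 + \left(2893401 - -238160\right)\right) \left(-1859731\right) = \left(-986435 + \left(2893401 + 238160\right)\right) \left(-1859731\right) = \left(-986435 + 3131561\right) \left(-1859731\right) = 2145126 \left(-1859731\right) = -3989357321106$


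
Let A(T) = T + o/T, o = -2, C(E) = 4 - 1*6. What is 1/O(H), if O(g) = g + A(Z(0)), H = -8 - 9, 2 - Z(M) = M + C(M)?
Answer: -2/27 ≈ -0.074074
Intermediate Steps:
C(E) = -2 (C(E) = 4 - 6 = -2)
Z(M) = 4 - M (Z(M) = 2 - (M - 2) = 2 - (-2 + M) = 2 + (2 - M) = 4 - M)
A(T) = T - 2/T
H = -17
O(g) = 7/2 + g (O(g) = g + ((4 - 1*0) - 2/(4 - 1*0)) = g + ((4 + 0) - 2/(4 + 0)) = g + (4 - 2/4) = g + (4 - 2*¼) = g + (4 - ½) = g + 7/2 = 7/2 + g)
1/O(H) = 1/(7/2 - 17) = 1/(-27/2) = -2/27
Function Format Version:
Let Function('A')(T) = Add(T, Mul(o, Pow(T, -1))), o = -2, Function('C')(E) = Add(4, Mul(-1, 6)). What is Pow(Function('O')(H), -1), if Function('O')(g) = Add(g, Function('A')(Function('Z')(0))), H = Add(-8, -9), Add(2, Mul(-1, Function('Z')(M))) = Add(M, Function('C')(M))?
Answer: Rational(-2, 27) ≈ -0.074074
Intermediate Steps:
Function('C')(E) = -2 (Function('C')(E) = Add(4, -6) = -2)
Function('Z')(M) = Add(4, Mul(-1, M)) (Function('Z')(M) = Add(2, Mul(-1, Add(M, -2))) = Add(2, Mul(-1, Add(-2, M))) = Add(2, Add(2, Mul(-1, M))) = Add(4, Mul(-1, M)))
Function('A')(T) = Add(T, Mul(-2, Pow(T, -1)))
H = -17
Function('O')(g) = Add(Rational(7, 2), g) (Function('O')(g) = Add(g, Add(Add(4, Mul(-1, 0)), Mul(-2, Pow(Add(4, Mul(-1, 0)), -1)))) = Add(g, Add(Add(4, 0), Mul(-2, Pow(Add(4, 0), -1)))) = Add(g, Add(4, Mul(-2, Pow(4, -1)))) = Add(g, Add(4, Mul(-2, Rational(1, 4)))) = Add(g, Add(4, Rational(-1, 2))) = Add(g, Rational(7, 2)) = Add(Rational(7, 2), g))
Pow(Function('O')(H), -1) = Pow(Add(Rational(7, 2), -17), -1) = Pow(Rational(-27, 2), -1) = Rational(-2, 27)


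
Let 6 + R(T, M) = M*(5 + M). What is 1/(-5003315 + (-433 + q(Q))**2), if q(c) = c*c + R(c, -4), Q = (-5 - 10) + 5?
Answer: -1/4885666 ≈ -2.0468e-7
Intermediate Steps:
R(T, M) = -6 + M*(5 + M)
Q = -10 (Q = -15 + 5 = -10)
q(c) = -10 + c**2 (q(c) = c*c + (-6 + (-4)**2 + 5*(-4)) = c**2 + (-6 + 16 - 20) = c**2 - 10 = -10 + c**2)
1/(-5003315 + (-433 + q(Q))**2) = 1/(-5003315 + (-433 + (-10 + (-10)**2))**2) = 1/(-5003315 + (-433 + (-10 + 100))**2) = 1/(-5003315 + (-433 + 90)**2) = 1/(-5003315 + (-343)**2) = 1/(-5003315 + 117649) = 1/(-4885666) = -1/4885666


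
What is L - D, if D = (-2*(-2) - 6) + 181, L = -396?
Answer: -575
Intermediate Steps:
D = 179 (D = (4 - 6) + 181 = -2 + 181 = 179)
L - D = -396 - 1*179 = -396 - 179 = -575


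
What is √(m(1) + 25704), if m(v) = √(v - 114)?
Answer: √(25704 + I*√113) ≈ 160.32 + 0.0332*I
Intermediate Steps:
m(v) = √(-114 + v)
√(m(1) + 25704) = √(√(-114 + 1) + 25704) = √(√(-113) + 25704) = √(I*√113 + 25704) = √(25704 + I*√113)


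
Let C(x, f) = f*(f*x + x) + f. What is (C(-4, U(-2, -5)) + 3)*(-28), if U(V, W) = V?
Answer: 196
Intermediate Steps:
C(x, f) = f + f*(x + f*x) (C(x, f) = f*(x + f*x) + f = f + f*(x + f*x))
(C(-4, U(-2, -5)) + 3)*(-28) = (-2*(1 - 4 - 2*(-4)) + 3)*(-28) = (-2*(1 - 4 + 8) + 3)*(-28) = (-2*5 + 3)*(-28) = (-10 + 3)*(-28) = -7*(-28) = 196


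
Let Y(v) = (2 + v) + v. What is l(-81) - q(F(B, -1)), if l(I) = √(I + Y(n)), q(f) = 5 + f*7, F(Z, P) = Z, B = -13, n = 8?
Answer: 86 + 3*I*√7 ≈ 86.0 + 7.9373*I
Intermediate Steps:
Y(v) = 2 + 2*v
q(f) = 5 + 7*f
l(I) = √(18 + I) (l(I) = √(I + (2 + 2*8)) = √(I + (2 + 16)) = √(I + 18) = √(18 + I))
l(-81) - q(F(B, -1)) = √(18 - 81) - (5 + 7*(-13)) = √(-63) - (5 - 91) = 3*I*√7 - 1*(-86) = 3*I*√7 + 86 = 86 + 3*I*√7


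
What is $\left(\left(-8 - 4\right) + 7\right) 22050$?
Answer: $-110250$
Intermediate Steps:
$\left(\left(-8 - 4\right) + 7\right) 22050 = \left(-12 + 7\right) 22050 = \left(-5\right) 22050 = -110250$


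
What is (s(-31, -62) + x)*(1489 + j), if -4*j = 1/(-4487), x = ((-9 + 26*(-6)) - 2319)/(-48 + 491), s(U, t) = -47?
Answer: -622816173765/7950964 ≈ -78332.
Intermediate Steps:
x = -2484/443 (x = ((-9 - 156) - 2319)/443 = (-165 - 2319)*(1/443) = -2484*1/443 = -2484/443 ≈ -5.6072)
j = 1/17948 (j = -¼/(-4487) = -¼*(-1/4487) = 1/17948 ≈ 5.5716e-5)
(s(-31, -62) + x)*(1489 + j) = (-47 - 2484/443)*(1489 + 1/17948) = -23305/443*26724573/17948 = -622816173765/7950964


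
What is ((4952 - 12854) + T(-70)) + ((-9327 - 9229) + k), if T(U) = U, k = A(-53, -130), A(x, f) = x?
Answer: -26581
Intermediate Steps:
k = -53
((4952 - 12854) + T(-70)) + ((-9327 - 9229) + k) = ((4952 - 12854) - 70) + ((-9327 - 9229) - 53) = (-7902 - 70) + (-18556 - 53) = -7972 - 18609 = -26581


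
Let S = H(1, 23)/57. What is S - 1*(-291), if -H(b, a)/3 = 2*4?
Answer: 5521/19 ≈ 290.58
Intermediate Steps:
H(b, a) = -24 (H(b, a) = -6*4 = -3*8 = -24)
S = -8/19 (S = -24/57 = -24*1/57 = -8/19 ≈ -0.42105)
S - 1*(-291) = -8/19 - 1*(-291) = -8/19 + 291 = 5521/19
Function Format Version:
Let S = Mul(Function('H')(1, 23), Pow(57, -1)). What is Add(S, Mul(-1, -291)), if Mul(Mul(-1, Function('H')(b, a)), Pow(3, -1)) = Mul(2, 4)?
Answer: Rational(5521, 19) ≈ 290.58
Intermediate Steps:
Function('H')(b, a) = -24 (Function('H')(b, a) = Mul(-3, Mul(2, 4)) = Mul(-3, 8) = -24)
S = Rational(-8, 19) (S = Mul(-24, Pow(57, -1)) = Mul(-24, Rational(1, 57)) = Rational(-8, 19) ≈ -0.42105)
Add(S, Mul(-1, -291)) = Add(Rational(-8, 19), Mul(-1, -291)) = Add(Rational(-8, 19), 291) = Rational(5521, 19)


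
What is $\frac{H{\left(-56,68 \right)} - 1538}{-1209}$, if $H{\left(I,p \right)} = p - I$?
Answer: $\frac{1414}{1209} \approx 1.1696$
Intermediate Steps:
$\frac{H{\left(-56,68 \right)} - 1538}{-1209} = \frac{\left(68 - -56\right) - 1538}{-1209} = \left(\left(68 + 56\right) - 1538\right) \left(- \frac{1}{1209}\right) = \left(124 - 1538\right) \left(- \frac{1}{1209}\right) = \left(-1414\right) \left(- \frac{1}{1209}\right) = \frac{1414}{1209}$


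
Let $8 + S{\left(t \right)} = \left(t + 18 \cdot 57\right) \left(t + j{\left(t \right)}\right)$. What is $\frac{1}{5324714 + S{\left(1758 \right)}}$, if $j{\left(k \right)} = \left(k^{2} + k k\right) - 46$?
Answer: $\frac{1}{17218351266} \approx 5.8078 \cdot 10^{-11}$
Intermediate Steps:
$j{\left(k \right)} = -46 + 2 k^{2}$ ($j{\left(k \right)} = \left(k^{2} + k^{2}\right) - 46 = 2 k^{2} - 46 = -46 + 2 k^{2}$)
$S{\left(t \right)} = -8 + \left(1026 + t\right) \left(-46 + t + 2 t^{2}\right)$ ($S{\left(t \right)} = -8 + \left(t + 18 \cdot 57\right) \left(t + \left(-46 + 2 t^{2}\right)\right) = -8 + \left(t + 1026\right) \left(-46 + t + 2 t^{2}\right) = -8 + \left(1026 + t\right) \left(-46 + t + 2 t^{2}\right)$)
$\frac{1}{5324714 + S{\left(1758 \right)}} = \frac{1}{5324714 + \left(-47204 + 2 \cdot 1758^{3} + 980 \cdot 1758 + 2053 \cdot 1758^{2}\right)} = \frac{1}{5324714 + \left(-47204 + 2 \cdot 5433211512 + 1722840 + 2053 \cdot 3090564\right)} = \frac{1}{5324714 + \left(-47204 + 10866423024 + 1722840 + 6344927892\right)} = \frac{1}{5324714 + 17213026552} = \frac{1}{17218351266}$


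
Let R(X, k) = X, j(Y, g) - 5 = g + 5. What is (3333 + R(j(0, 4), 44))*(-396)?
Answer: -1325412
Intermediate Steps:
j(Y, g) = 10 + g (j(Y, g) = 5 + (g + 5) = 5 + (5 + g) = 10 + g)
(3333 + R(j(0, 4), 44))*(-396) = (3333 + (10 + 4))*(-396) = (3333 + 14)*(-396) = 3347*(-396) = -1325412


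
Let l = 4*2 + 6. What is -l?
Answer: -14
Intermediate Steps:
l = 14 (l = 8 + 6 = 14)
-l = -1*14 = -14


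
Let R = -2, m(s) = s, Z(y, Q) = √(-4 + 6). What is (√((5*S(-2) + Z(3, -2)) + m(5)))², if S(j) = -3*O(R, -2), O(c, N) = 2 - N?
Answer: -55 + √2 ≈ -53.586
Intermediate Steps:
Z(y, Q) = √2
S(j) = -12 (S(j) = -3*(2 - 1*(-2)) = -3*(2 + 2) = -3*4 = -12)
(√((5*S(-2) + Z(3, -2)) + m(5)))² = (√((5*(-12) + √2) + 5))² = (√((-60 + √2) + 5))² = (√(-55 + √2))² = -55 + √2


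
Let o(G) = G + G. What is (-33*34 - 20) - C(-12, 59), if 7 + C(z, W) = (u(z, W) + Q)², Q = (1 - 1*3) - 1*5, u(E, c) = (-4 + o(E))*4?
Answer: -15296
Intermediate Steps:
o(G) = 2*G
u(E, c) = -16 + 8*E (u(E, c) = (-4 + 2*E)*4 = -16 + 8*E)
Q = -7 (Q = (1 - 3) - 5 = -2 - 5 = -7)
C(z, W) = -7 + (-23 + 8*z)² (C(z, W) = -7 + ((-16 + 8*z) - 7)² = -7 + (-23 + 8*z)²)
(-33*34 - 20) - C(-12, 59) = (-33*34 - 20) - (-7 + (-23 + 8*(-12))²) = (-1122 - 20) - (-7 + (-23 - 96)²) = -1142 - (-7 + (-119)²) = -1142 - (-7 + 14161) = -1142 - 1*14154 = -1142 - 14154 = -15296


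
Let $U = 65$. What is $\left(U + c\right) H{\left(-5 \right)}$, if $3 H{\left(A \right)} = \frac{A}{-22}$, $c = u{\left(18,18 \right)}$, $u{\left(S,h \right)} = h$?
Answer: $\frac{415}{66} \approx 6.2879$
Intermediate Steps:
$c = 18$
$H{\left(A \right)} = - \frac{A}{66}$ ($H{\left(A \right)} = \frac{A \frac{1}{-22}}{3} = \frac{A \left(- \frac{1}{22}\right)}{3} = \frac{\left(- \frac{1}{22}\right) A}{3} = - \frac{A}{66}$)
$\left(U + c\right) H{\left(-5 \right)} = \left(65 + 18\right) \left(\left(- \frac{1}{66}\right) \left(-5\right)\right) = 83 \cdot \frac{5}{66} = \frac{415}{66}$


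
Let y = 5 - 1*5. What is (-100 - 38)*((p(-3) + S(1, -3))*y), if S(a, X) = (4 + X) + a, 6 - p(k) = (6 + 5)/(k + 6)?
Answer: 0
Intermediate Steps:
p(k) = 6 - 11/(6 + k) (p(k) = 6 - (6 + 5)/(k + 6) = 6 - 11/(6 + k))
y = 0 (y = 5 - 5 = 0)
S(a, X) = 4 + X + a
(-100 - 38)*((p(-3) + S(1, -3))*y) = (-100 - 38)*(((25 + 6*(-3))/(6 - 3) + (4 - 3 + 1))*0) = -138*((25 - 18)/3 + 2)*0 = -138*((⅓)*7 + 2)*0 = -138*(7/3 + 2)*0 = -598*0 = -138*0 = 0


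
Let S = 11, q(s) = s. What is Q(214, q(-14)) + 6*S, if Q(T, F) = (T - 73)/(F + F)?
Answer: 1707/28 ≈ 60.964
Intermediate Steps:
Q(T, F) = (-73 + T)/(2*F) (Q(T, F) = (-73 + T)/((2*F)) = (-73 + T)*(1/(2*F)) = (-73 + T)/(2*F))
Q(214, q(-14)) + 6*S = (1/2)*(-73 + 214)/(-14) + 6*11 = (1/2)*(-1/14)*141 + 66 = -141/28 + 66 = 1707/28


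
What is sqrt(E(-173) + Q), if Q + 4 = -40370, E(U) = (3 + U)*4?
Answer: I*sqrt(41054) ≈ 202.62*I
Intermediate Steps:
E(U) = 12 + 4*U
Q = -40374 (Q = -4 - 40370 = -40374)
sqrt(E(-173) + Q) = sqrt((12 + 4*(-173)) - 40374) = sqrt((12 - 692) - 40374) = sqrt(-680 - 40374) = sqrt(-41054) = I*sqrt(41054)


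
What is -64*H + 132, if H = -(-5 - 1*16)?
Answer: -1212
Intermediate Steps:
H = 21 (H = -(-5 - 16) = -1*(-21) = 21)
-64*H + 132 = -64*21 + 132 = -1344 + 132 = -1212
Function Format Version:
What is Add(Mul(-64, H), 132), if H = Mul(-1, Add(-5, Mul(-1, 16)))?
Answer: -1212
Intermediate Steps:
H = 21 (H = Mul(-1, Add(-5, -16)) = Mul(-1, -21) = 21)
Add(Mul(-64, H), 132) = Add(Mul(-64, 21), 132) = Add(-1344, 132) = -1212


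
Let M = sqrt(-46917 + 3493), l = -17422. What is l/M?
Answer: 8711*I*sqrt(2714)/5428 ≈ 83.605*I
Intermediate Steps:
M = 4*I*sqrt(2714) (M = sqrt(-43424) = 4*I*sqrt(2714) ≈ 208.38*I)
l/M = -17422*(-I*sqrt(2714)/10856) = -(-8711)*I*sqrt(2714)/5428 = 8711*I*sqrt(2714)/5428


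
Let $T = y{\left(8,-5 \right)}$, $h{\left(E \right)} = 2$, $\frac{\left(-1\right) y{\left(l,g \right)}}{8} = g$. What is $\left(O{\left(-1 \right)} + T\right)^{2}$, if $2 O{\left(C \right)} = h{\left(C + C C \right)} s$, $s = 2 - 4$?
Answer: $1444$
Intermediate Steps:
$y{\left(l,g \right)} = - 8 g$
$T = 40$ ($T = \left(-8\right) \left(-5\right) = 40$)
$s = -2$ ($s = 2 - 4 = -2$)
$O{\left(C \right)} = -2$ ($O{\left(C \right)} = \frac{2 \left(-2\right)}{2} = \frac{1}{2} \left(-4\right) = -2$)
$\left(O{\left(-1 \right)} + T\right)^{2} = \left(-2 + 40\right)^{2} = 38^{2} = 1444$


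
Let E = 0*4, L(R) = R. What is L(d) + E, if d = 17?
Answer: 17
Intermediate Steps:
E = 0
L(d) + E = 17 + 0 = 17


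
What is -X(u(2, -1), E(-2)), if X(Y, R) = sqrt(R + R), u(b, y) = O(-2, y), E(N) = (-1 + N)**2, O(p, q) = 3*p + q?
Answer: -3*sqrt(2) ≈ -4.2426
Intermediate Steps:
O(p, q) = q + 3*p
u(b, y) = -6 + y (u(b, y) = y + 3*(-2) = y - 6 = -6 + y)
X(Y, R) = sqrt(2)*sqrt(R) (X(Y, R) = sqrt(2*R) = sqrt(2)*sqrt(R))
-X(u(2, -1), E(-2)) = -sqrt(2)*sqrt((-1 - 2)**2) = -sqrt(2)*sqrt((-3)**2) = -sqrt(2)*sqrt(9) = -sqrt(2)*3 = -3*sqrt(2)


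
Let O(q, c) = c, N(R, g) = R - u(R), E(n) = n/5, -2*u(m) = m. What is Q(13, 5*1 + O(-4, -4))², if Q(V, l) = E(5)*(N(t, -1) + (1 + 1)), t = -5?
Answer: 121/4 ≈ 30.250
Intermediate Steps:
u(m) = -m/2
E(n) = n/5 (E(n) = n*(⅕) = n/5)
N(R, g) = 3*R/2 (N(R, g) = R - (-1)*R/2 = R + R/2 = 3*R/2)
Q(V, l) = -11/2 (Q(V, l) = ((⅕)*5)*((3/2)*(-5) + (1 + 1)) = 1*(-15/2 + 2) = 1*(-11/2) = -11/2)
Q(13, 5*1 + O(-4, -4))² = (-11/2)² = 121/4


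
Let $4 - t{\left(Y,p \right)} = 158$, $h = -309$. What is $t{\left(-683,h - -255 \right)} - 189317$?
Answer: $-189471$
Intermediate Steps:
$t{\left(Y,p \right)} = -154$ ($t{\left(Y,p \right)} = 4 - 158 = -154$)
$t{\left(-683,h - -255 \right)} - 189317 = -154 - 189317 = -189471$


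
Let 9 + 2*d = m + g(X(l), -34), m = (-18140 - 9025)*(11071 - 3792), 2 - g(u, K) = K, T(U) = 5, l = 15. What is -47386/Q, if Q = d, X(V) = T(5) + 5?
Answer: 23693/49433502 ≈ 0.00047929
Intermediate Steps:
X(V) = 10 (X(V) = 5 + 5 = 10)
g(u, K) = 2 - K
m = -197734035 (m = -27165*7279 = -197734035)
d = -98867004 (d = -9/2 + (-197734035 + (2 - 1*(-34)))/2 = -9/2 + (-197734035 + (2 + 34))/2 = -9/2 + (-197734035 + 36)/2 = -9/2 + (½)*(-197733999) = -9/2 - 197733999/2 = -98867004)
Q = -98867004
-47386/Q = -47386/(-98867004) = -47386*(-1/98867004) = 23693/49433502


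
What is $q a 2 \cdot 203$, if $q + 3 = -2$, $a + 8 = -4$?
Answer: $24360$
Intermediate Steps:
$a = -12$ ($a = -8 - 4 = -12$)
$q = -5$ ($q = -3 - 2 = -5$)
$q a 2 \cdot 203 = \left(-5\right) \left(-12\right) 2 \cdot 203 = 60 \cdot 2 \cdot 203 = 120 \cdot 203 = 24360$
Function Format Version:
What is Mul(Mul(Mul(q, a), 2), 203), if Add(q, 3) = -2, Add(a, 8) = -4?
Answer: 24360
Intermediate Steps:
a = -12 (a = Add(-8, -4) = -12)
q = -5 (q = Add(-3, -2) = -5)
Mul(Mul(Mul(q, a), 2), 203) = Mul(Mul(Mul(-5, -12), 2), 203) = Mul(Mul(60, 2), 203) = Mul(120, 203) = 24360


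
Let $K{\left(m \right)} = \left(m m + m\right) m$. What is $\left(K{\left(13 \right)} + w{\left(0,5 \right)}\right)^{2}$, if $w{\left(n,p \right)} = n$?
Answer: $5597956$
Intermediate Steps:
$K{\left(m \right)} = m \left(m + m^{2}\right)$ ($K{\left(m \right)} = \left(m^{2} + m\right) m = \left(m + m^{2}\right) m = m \left(m + m^{2}\right)$)
$\left(K{\left(13 \right)} + w{\left(0,5 \right)}\right)^{2} = \left(13^{2} \left(1 + 13\right) + 0\right)^{2} = \left(169 \cdot 14 + 0\right)^{2} = \left(2366 + 0\right)^{2} = 2366^{2} = 5597956$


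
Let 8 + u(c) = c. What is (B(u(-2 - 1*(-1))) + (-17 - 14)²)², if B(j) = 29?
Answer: 980100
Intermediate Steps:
u(c) = -8 + c
(B(u(-2 - 1*(-1))) + (-17 - 14)²)² = (29 + (-17 - 14)²)² = (29 + (-31)²)² = (29 + 961)² = 990² = 980100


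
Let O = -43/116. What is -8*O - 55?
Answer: -1509/29 ≈ -52.034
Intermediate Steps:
O = -43/116 (O = -43*1/116 = -43/116 ≈ -0.37069)
-8*O - 55 = -8*(-43/116) - 55 = 86/29 - 55 = -1509/29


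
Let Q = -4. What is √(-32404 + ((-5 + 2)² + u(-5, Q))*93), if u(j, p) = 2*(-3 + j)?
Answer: I*√33055 ≈ 181.81*I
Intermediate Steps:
u(j, p) = -6 + 2*j
√(-32404 + ((-5 + 2)² + u(-5, Q))*93) = √(-32404 + ((-5 + 2)² + (-6 + 2*(-5)))*93) = √(-32404 + ((-3)² + (-6 - 10))*93) = √(-32404 + (9 - 16)*93) = √(-32404 - 7*93) = √(-32404 - 651) = √(-33055) = I*√33055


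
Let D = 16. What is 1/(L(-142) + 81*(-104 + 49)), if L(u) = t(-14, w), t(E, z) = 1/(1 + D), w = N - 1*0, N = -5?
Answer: -17/75734 ≈ -0.00022447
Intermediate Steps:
w = -5 (w = -5 - 1*0 = -5 + 0 = -5)
t(E, z) = 1/17 (t(E, z) = 1/(1 + 16) = 1/17)
L(u) = 1/17
1/(L(-142) + 81*(-104 + 49)) = 1/(1/17 + 81*(-104 + 49)) = 1/(1/17 + 81*(-55)) = 1/(1/17 - 4455) = 1/(-75734/17) = -17/75734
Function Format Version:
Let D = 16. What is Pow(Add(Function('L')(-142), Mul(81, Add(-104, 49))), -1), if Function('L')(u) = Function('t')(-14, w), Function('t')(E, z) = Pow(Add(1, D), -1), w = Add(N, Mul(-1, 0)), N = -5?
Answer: Rational(-17, 75734) ≈ -0.00022447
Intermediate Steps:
w = -5 (w = Add(-5, Mul(-1, 0)) = Add(-5, 0) = -5)
Function('t')(E, z) = Rational(1, 17) (Function('t')(E, z) = Pow(Add(1, 16), -1) = Pow(17, -1) = Rational(1, 17))
Function('L')(u) = Rational(1, 17)
Pow(Add(Function('L')(-142), Mul(81, Add(-104, 49))), -1) = Pow(Add(Rational(1, 17), Mul(81, Add(-104, 49))), -1) = Pow(Add(Rational(1, 17), Mul(81, -55)), -1) = Pow(Add(Rational(1, 17), -4455), -1) = Pow(Rational(-75734, 17), -1) = Rational(-17, 75734)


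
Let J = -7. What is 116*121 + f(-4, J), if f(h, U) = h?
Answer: 14032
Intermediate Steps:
116*121 + f(-4, J) = 116*121 - 4 = 14036 - 4 = 14032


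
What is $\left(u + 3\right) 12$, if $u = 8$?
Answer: $132$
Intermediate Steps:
$\left(u + 3\right) 12 = \left(8 + 3\right) 12 = 11 \cdot 12 = 132$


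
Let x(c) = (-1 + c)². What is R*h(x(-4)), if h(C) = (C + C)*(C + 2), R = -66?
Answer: -89100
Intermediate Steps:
h(C) = 2*C*(2 + C) (h(C) = (2*C)*(2 + C) = 2*C*(2 + C))
R*h(x(-4)) = -132*(-1 - 4)²*(2 + (-1 - 4)²) = -132*(-5)²*(2 + (-5)²) = -132*25*(2 + 25) = -132*25*27 = -66*1350 = -89100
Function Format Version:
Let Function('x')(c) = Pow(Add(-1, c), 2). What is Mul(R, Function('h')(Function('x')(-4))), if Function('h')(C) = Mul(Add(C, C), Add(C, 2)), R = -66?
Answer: -89100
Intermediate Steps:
Function('h')(C) = Mul(2, C, Add(2, C)) (Function('h')(C) = Mul(Mul(2, C), Add(2, C)) = Mul(2, C, Add(2, C)))
Mul(R, Function('h')(Function('x')(-4))) = Mul(-66, Mul(2, Pow(Add(-1, -4), 2), Add(2, Pow(Add(-1, -4), 2)))) = Mul(-66, Mul(2, Pow(-5, 2), Add(2, Pow(-5, 2)))) = Mul(-66, Mul(2, 25, Add(2, 25))) = Mul(-66, Mul(2, 25, 27)) = Mul(-66, 1350) = -89100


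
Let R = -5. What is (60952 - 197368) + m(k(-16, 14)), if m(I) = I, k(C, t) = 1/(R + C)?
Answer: -2864737/21 ≈ -1.3642e+5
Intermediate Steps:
k(C, t) = 1/(-5 + C)
(60952 - 197368) + m(k(-16, 14)) = (60952 - 197368) + 1/(-5 - 16) = -136416 + 1/(-21) = -136416 - 1/21 = -2864737/21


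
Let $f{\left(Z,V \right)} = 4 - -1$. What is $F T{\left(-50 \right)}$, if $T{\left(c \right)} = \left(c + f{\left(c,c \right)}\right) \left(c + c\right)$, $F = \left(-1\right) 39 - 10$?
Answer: $-220500$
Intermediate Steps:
$f{\left(Z,V \right)} = 5$ ($f{\left(Z,V \right)} = 4 + 1 = 5$)
$F = -49$ ($F = -39 - 10 = -49$)
$T{\left(c \right)} = 2 c \left(5 + c\right)$ ($T{\left(c \right)} = \left(c + 5\right) \left(c + c\right) = \left(5 + c\right) 2 c = 2 c \left(5 + c\right)$)
$F T{\left(-50 \right)} = - 49 \cdot 2 \left(-50\right) \left(5 - 50\right) = - 49 \cdot 2 \left(-50\right) \left(-45\right) = \left(-49\right) 4500 = -220500$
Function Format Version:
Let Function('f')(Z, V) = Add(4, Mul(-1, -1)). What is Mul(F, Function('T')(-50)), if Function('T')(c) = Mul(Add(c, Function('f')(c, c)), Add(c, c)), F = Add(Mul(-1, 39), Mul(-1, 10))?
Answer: -220500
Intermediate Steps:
Function('f')(Z, V) = 5 (Function('f')(Z, V) = Add(4, 1) = 5)
F = -49 (F = Add(-39, -10) = -49)
Function('T')(c) = Mul(2, c, Add(5, c)) (Function('T')(c) = Mul(Add(c, 5), Add(c, c)) = Mul(Add(5, c), Mul(2, c)) = Mul(2, c, Add(5, c)))
Mul(F, Function('T')(-50)) = Mul(-49, Mul(2, -50, Add(5, -50))) = Mul(-49, Mul(2, -50, -45)) = Mul(-49, 4500) = -220500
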